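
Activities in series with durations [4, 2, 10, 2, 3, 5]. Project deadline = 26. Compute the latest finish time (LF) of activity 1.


LF(activity 1) = deadline - sum of successor durations
Successors: activities 2 through 6 with durations [2, 10, 2, 3, 5]
Sum of successor durations = 22
LF = 26 - 22 = 4

4


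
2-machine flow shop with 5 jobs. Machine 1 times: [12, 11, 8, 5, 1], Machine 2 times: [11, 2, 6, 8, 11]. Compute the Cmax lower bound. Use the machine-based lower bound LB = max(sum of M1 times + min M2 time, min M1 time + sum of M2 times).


LB1 = sum(M1 times) + min(M2 times) = 37 + 2 = 39
LB2 = min(M1 times) + sum(M2 times) = 1 + 38 = 39
Lower bound = max(LB1, LB2) = max(39, 39) = 39

39


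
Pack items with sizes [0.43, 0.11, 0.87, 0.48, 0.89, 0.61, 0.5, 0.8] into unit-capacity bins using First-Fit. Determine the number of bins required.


Place items sequentially using First-Fit:
  Item 0.43 -> new Bin 1
  Item 0.11 -> Bin 1 (now 0.54)
  Item 0.87 -> new Bin 2
  Item 0.48 -> new Bin 3
  Item 0.89 -> new Bin 4
  Item 0.61 -> new Bin 5
  Item 0.5 -> Bin 3 (now 0.98)
  Item 0.8 -> new Bin 6
Total bins used = 6

6


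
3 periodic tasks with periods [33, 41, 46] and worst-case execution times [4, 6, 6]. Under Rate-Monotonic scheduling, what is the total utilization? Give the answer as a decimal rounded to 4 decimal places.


Compute individual utilizations (exact fractions):
  Task 1: C/T = 4/33 (approx. 0.1212)
  Task 2: C/T = 6/41 (approx. 0.1463)
  Task 3: C/T = 6/46 = 3/23 (approx. 0.1304)
Total utilization U = 4/33 + 6/41 + 3/23 = 12385/31119
Rounded to 4 decimal places: U = 0.3980
RM (Liu & Layland) bound for 3 tasks = 0.779763; compare with U = 12385/31119 (approx. 0.397988)
U <= bound, so schedulable by RM sufficient condition.

0.3980


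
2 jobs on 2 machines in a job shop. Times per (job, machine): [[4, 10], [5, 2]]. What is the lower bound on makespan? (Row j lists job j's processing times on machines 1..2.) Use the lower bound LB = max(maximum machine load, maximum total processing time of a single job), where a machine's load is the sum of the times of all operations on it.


Machine loads:
  Machine 1: 4 + 5 = 9
  Machine 2: 10 + 2 = 12
Max machine load = 12
Job totals:
  Job 1: 14
  Job 2: 7
Max job total = 14
Lower bound = max(12, 14) = 14

14


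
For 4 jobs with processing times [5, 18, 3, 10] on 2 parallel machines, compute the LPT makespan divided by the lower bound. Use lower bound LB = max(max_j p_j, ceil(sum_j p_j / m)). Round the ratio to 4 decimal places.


LPT order: [18, 10, 5, 3]
Machine loads after assignment: [18, 18]
LPT makespan = 18
Lower bound = max(max_job, ceil(total/2)) = max(18, 18) = 18
Ratio = 18 / 18 = 1.0

1.0


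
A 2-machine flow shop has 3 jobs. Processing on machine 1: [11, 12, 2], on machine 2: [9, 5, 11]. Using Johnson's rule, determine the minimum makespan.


Apply Johnson's rule:
  Group 1 (a <= b): [(3, 2, 11)]
  Group 2 (a > b): [(1, 11, 9), (2, 12, 5)]
Optimal job order: [3, 1, 2]
Schedule:
  Job 3: M1 done at 2, M2 done at 13
  Job 1: M1 done at 13, M2 done at 22
  Job 2: M1 done at 25, M2 done at 30
Makespan = 30

30


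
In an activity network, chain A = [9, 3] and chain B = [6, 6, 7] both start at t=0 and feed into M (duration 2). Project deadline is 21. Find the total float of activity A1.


Forward pass: ES(A1) = sum of predecessors on chain A = 0
EF = ES + duration = 0 + 9 = 9
Backward pass: LF(M) = deadline = 21; LS(M) = 21 - 2 = 19
LF(A1) = LS(M) - sum(successors on chain A) = 19 - 3 = 16
LS = LF - duration = 16 - 9 = 7
Total float = LS - ES = 7 - 0 = 7

7


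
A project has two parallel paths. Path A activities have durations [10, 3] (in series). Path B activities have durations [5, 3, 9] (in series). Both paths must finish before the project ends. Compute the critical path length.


Path A total = 10 + 3 = 13
Path B total = 5 + 3 + 9 = 17
Critical path = longest path = max(13, 17) = 17

17


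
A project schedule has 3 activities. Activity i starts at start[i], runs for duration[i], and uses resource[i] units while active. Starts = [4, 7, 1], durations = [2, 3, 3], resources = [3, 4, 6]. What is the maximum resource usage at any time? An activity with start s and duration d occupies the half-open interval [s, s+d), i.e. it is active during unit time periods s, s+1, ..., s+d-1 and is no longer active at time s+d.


Each activity i is active on [start_i, start_i + duration_i).
Compute total resource usage per time slot:
  t=0: active resources = [], total = 0
  t=1: active resources = [6], total = 6
  t=2: active resources = [6], total = 6
  t=3: active resources = [6], total = 6
  t=4: active resources = [3], total = 3
  t=5: active resources = [3], total = 3
  t=6: active resources = [], total = 0
  t=7: active resources = [4], total = 4
  t=8: active resources = [4], total = 4
  t=9: active resources = [4], total = 4
Peak resource demand = 6

6


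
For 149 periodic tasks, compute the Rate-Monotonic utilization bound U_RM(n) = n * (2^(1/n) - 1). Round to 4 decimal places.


Compute 2^(1/149) = 1.0046628318
Subtract 1: 1.0046628318 - 1 = 0.0046628318
Multiply by n: 149 * 0.0046628318 = 0.6947619382
Round to 4 dp: 0.6948

0.6948


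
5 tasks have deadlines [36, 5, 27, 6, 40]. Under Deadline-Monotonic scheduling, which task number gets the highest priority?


Sort tasks by relative deadline (ascending):
  Task 2: deadline = 5
  Task 4: deadline = 6
  Task 3: deadline = 27
  Task 1: deadline = 36
  Task 5: deadline = 40
Priority order (highest first): [2, 4, 3, 1, 5]
Highest priority task = 2

2


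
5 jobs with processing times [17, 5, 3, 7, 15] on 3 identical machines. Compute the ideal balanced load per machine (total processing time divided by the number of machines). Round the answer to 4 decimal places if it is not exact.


Total processing time = 17 + 5 + 3 + 7 + 15 = 47
Number of machines = 3
Ideal balanced load = 47 / 3 = 15.6667

15.6667


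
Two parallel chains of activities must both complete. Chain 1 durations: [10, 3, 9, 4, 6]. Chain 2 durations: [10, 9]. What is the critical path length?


Path A total = 10 + 3 + 9 + 4 + 6 = 32
Path B total = 10 + 9 = 19
Critical path = longest path = max(32, 19) = 32

32


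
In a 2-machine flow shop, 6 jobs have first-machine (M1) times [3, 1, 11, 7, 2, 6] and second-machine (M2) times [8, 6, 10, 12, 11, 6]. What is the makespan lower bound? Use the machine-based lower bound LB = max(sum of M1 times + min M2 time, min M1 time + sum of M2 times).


LB1 = sum(M1 times) + min(M2 times) = 30 + 6 = 36
LB2 = min(M1 times) + sum(M2 times) = 1 + 53 = 54
Lower bound = max(LB1, LB2) = max(36, 54) = 54

54


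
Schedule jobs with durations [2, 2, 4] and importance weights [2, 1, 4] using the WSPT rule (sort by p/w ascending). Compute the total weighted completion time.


Compute p/w ratios and sort ascending (WSPT): [(2, 2), (4, 4), (2, 1)]
Compute weighted completion times:
  Job (p=2,w=2): C=2, w*C=2*2=4
  Job (p=4,w=4): C=6, w*C=4*6=24
  Job (p=2,w=1): C=8, w*C=1*8=8
Total weighted completion time = 36

36


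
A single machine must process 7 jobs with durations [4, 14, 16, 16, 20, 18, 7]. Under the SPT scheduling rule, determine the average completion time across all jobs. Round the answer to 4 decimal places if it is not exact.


Sort jobs by processing time (SPT order): [4, 7, 14, 16, 16, 18, 20]
Compute completion times sequentially:
  Job 1: processing = 4, completes at 4
  Job 2: processing = 7, completes at 11
  Job 3: processing = 14, completes at 25
  Job 4: processing = 16, completes at 41
  Job 5: processing = 16, completes at 57
  Job 6: processing = 18, completes at 75
  Job 7: processing = 20, completes at 95
Sum of completion times = 308
Average completion time = 308/7 = 44.0

44.0


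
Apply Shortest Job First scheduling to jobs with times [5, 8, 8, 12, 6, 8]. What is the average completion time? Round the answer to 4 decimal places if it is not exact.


SJF order (ascending): [5, 6, 8, 8, 8, 12]
Completion times:
  Job 1: burst=5, C=5
  Job 2: burst=6, C=11
  Job 3: burst=8, C=19
  Job 4: burst=8, C=27
  Job 5: burst=8, C=35
  Job 6: burst=12, C=47
Average completion = 144/6 = 24.0

24.0


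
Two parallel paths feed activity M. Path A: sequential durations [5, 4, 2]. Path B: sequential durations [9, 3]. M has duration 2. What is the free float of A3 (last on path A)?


ES(A3) = sum of predecessors on chain A = 9
EF(A3) = ES + duration = 9 + 2 = 11
Successor of A3 is M. ES(M) = max(sum(A), sum(B)) = max(11, 12) = 12
Free float = ES(successor) - EF(current) = 12 - 11 = 1

1


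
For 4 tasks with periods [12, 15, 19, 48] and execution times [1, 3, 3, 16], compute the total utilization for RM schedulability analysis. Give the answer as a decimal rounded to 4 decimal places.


Compute individual utilizations (exact fractions):
  Task 1: C/T = 1/12 (approx. 0.0833)
  Task 2: C/T = 3/15 = 1/5 (approx. 0.2)
  Task 3: C/T = 3/19 (approx. 0.1579)
  Task 4: C/T = 16/48 = 1/3 (approx. 0.3333)
Total utilization U = 1/12 + 1/5 + 3/19 + 1/3 = 883/1140
Rounded to 4 decimal places: U = 0.7746
RM (Liu & Layland) bound for 4 tasks = 0.756828; compare with U = 883/1140 (approx. 0.774561)
bound < U <= 1, so the RM sufficient condition is not met (inconclusive; an exact test such as response-time analysis is needed).

0.7746


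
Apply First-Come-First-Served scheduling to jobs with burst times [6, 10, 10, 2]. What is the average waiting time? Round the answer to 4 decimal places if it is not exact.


FCFS order (as given): [6, 10, 10, 2]
Waiting times:
  Job 1: wait = 0
  Job 2: wait = 6
  Job 3: wait = 16
  Job 4: wait = 26
Sum of waiting times = 48
Average waiting time = 48/4 = 12.0

12.0


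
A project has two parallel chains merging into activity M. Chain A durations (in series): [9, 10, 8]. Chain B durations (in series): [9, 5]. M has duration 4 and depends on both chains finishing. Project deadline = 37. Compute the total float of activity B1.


Forward pass: ES(B1) = sum of predecessors on chain B = 0
EF = ES + duration = 0 + 9 = 9
Backward pass: LF(M) = deadline = 37; LS(M) = 37 - 4 = 33
LF(B1) = LS(M) - sum(successors on chain B) = 33 - 5 = 28
LS = LF - duration = 28 - 9 = 19
Total float = LS - ES = 19 - 0 = 19

19


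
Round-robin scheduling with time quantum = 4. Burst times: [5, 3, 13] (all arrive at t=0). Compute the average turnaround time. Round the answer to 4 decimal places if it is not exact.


Time quantum = 4
Execution trace:
  J1 runs 4 units, time = 4
  J2 runs 3 units, time = 7
  J3 runs 4 units, time = 11
  J1 runs 1 units, time = 12
  J3 runs 4 units, time = 16
  J3 runs 4 units, time = 20
  J3 runs 1 units, time = 21
Finish times: [12, 7, 21]
Average turnaround = 40/3 = 13.3333

13.3333


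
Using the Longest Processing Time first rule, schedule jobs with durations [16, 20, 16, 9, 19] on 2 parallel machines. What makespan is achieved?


Sort jobs in decreasing order (LPT): [20, 19, 16, 16, 9]
Assign each job to the least loaded machine:
  Machine 1: jobs [20, 16], load = 36
  Machine 2: jobs [19, 16, 9], load = 44
Makespan = max load = 44

44


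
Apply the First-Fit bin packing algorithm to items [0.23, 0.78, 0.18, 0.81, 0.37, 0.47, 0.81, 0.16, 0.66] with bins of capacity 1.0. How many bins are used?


Place items sequentially using First-Fit:
  Item 0.23 -> new Bin 1
  Item 0.78 -> new Bin 2
  Item 0.18 -> Bin 1 (now 0.41)
  Item 0.81 -> new Bin 3
  Item 0.37 -> Bin 1 (now 0.78)
  Item 0.47 -> new Bin 4
  Item 0.81 -> new Bin 5
  Item 0.16 -> Bin 1 (now 0.94)
  Item 0.66 -> new Bin 6
Total bins used = 6

6


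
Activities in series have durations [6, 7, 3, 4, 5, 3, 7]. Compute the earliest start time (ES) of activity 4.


Activity 4 starts after activities 1 through 3 complete.
Predecessor durations: [6, 7, 3]
ES = 6 + 7 + 3 = 16

16


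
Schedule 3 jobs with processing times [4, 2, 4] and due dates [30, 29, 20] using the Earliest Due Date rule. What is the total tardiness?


Sort by due date (EDD order): [(4, 20), (2, 29), (4, 30)]
Compute completion times and tardiness:
  Job 1: p=4, d=20, C=4, tardiness=max(0,4-20)=0
  Job 2: p=2, d=29, C=6, tardiness=max(0,6-29)=0
  Job 3: p=4, d=30, C=10, tardiness=max(0,10-30)=0
Total tardiness = 0

0


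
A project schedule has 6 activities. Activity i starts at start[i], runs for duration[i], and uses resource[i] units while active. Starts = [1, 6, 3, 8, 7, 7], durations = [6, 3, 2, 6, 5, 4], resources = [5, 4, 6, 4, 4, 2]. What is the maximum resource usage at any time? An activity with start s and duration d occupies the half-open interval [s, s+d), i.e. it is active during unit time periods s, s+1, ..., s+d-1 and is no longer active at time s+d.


Each activity i is active on [start_i, start_i + duration_i).
Compute total resource usage per time slot:
  t=0: active resources = [], total = 0
  t=1: active resources = [5], total = 5
  t=2: active resources = [5], total = 5
  t=3: active resources = [5, 6], total = 11
  t=4: active resources = [5, 6], total = 11
  t=5: active resources = [5], total = 5
  t=6: active resources = [5, 4], total = 9
  t=7: active resources = [4, 4, 2], total = 10
  t=8: active resources = [4, 4, 4, 2], total = 14
  t=9: active resources = [4, 4, 2], total = 10
  t=10: active resources = [4, 4, 2], total = 10
  t=11: active resources = [4, 4], total = 8
  t=12: active resources = [4], total = 4
  t=13: active resources = [4], total = 4
Peak resource demand = 14

14


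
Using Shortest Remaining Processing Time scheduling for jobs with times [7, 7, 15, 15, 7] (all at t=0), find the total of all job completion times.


Since all jobs arrive at t=0, SRPT equals SPT ordering.
SPT order: [7, 7, 7, 15, 15]
Completion times:
  Job 1: p=7, C=7
  Job 2: p=7, C=14
  Job 3: p=7, C=21
  Job 4: p=15, C=36
  Job 5: p=15, C=51
Total completion time = 7 + 14 + 21 + 36 + 51 = 129

129


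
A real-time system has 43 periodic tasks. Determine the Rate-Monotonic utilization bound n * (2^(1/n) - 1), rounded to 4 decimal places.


Compute 2^(1/43) = 1.0162503252
Subtract 1: 1.0162503252 - 1 = 0.0162503252
Multiply by n: 43 * 0.0162503252 = 0.6987639836
Round to 4 dp: 0.6988

0.6988


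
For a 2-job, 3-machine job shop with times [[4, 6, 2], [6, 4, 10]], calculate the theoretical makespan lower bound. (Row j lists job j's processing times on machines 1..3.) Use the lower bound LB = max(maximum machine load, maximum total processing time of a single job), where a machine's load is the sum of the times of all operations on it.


Machine loads:
  Machine 1: 4 + 6 = 10
  Machine 2: 6 + 4 = 10
  Machine 3: 2 + 10 = 12
Max machine load = 12
Job totals:
  Job 1: 12
  Job 2: 20
Max job total = 20
Lower bound = max(12, 20) = 20

20


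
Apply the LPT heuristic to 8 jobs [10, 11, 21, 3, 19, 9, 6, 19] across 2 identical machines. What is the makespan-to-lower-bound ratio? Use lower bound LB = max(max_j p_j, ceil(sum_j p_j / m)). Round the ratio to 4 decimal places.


LPT order: [21, 19, 19, 11, 10, 9, 6, 3]
Machine loads after assignment: [48, 50]
LPT makespan = 50
Lower bound = max(max_job, ceil(total/2)) = max(21, 49) = 49
Ratio = 50 / 49 = 1.0204

1.0204


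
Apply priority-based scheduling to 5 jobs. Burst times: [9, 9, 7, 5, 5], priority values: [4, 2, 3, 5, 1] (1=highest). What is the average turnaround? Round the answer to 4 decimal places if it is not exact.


Sort by priority (ascending = highest first):
Order: [(1, 5), (2, 9), (3, 7), (4, 9), (5, 5)]
Completion times:
  Priority 1, burst=5, C=5
  Priority 2, burst=9, C=14
  Priority 3, burst=7, C=21
  Priority 4, burst=9, C=30
  Priority 5, burst=5, C=35
Average turnaround = 105/5 = 21.0

21.0


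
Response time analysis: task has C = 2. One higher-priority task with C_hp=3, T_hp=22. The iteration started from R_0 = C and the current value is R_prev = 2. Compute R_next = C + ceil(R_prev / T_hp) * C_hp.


R_next = C + ceil(R_prev / T_hp) * C_hp
ceil(2 / 22) = ceil(0.0909) = 1
Interference = 1 * 3 = 3
R_next = 2 + 3 = 5

5


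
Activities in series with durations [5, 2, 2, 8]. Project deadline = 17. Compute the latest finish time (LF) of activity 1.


LF(activity 1) = deadline - sum of successor durations
Successors: activities 2 through 4 with durations [2, 2, 8]
Sum of successor durations = 12
LF = 17 - 12 = 5

5


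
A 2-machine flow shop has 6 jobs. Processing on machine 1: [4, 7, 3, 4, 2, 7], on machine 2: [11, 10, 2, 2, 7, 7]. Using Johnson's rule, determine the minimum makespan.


Apply Johnson's rule:
  Group 1 (a <= b): [(5, 2, 7), (1, 4, 11), (2, 7, 10), (6, 7, 7)]
  Group 2 (a > b): [(3, 3, 2), (4, 4, 2)]
Optimal job order: [5, 1, 2, 6, 3, 4]
Schedule:
  Job 5: M1 done at 2, M2 done at 9
  Job 1: M1 done at 6, M2 done at 20
  Job 2: M1 done at 13, M2 done at 30
  Job 6: M1 done at 20, M2 done at 37
  Job 3: M1 done at 23, M2 done at 39
  Job 4: M1 done at 27, M2 done at 41
Makespan = 41

41


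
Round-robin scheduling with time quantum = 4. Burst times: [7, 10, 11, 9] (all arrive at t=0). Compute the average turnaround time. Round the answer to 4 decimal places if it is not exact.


Time quantum = 4
Execution trace:
  J1 runs 4 units, time = 4
  J2 runs 4 units, time = 8
  J3 runs 4 units, time = 12
  J4 runs 4 units, time = 16
  J1 runs 3 units, time = 19
  J2 runs 4 units, time = 23
  J3 runs 4 units, time = 27
  J4 runs 4 units, time = 31
  J2 runs 2 units, time = 33
  J3 runs 3 units, time = 36
  J4 runs 1 units, time = 37
Finish times: [19, 33, 36, 37]
Average turnaround = 125/4 = 31.25

31.25


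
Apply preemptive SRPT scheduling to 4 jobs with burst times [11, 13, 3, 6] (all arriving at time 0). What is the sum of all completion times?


Since all jobs arrive at t=0, SRPT equals SPT ordering.
SPT order: [3, 6, 11, 13]
Completion times:
  Job 1: p=3, C=3
  Job 2: p=6, C=9
  Job 3: p=11, C=20
  Job 4: p=13, C=33
Total completion time = 3 + 9 + 20 + 33 = 65

65


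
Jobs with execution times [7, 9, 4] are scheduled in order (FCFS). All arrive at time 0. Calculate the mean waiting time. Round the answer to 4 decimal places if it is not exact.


FCFS order (as given): [7, 9, 4]
Waiting times:
  Job 1: wait = 0
  Job 2: wait = 7
  Job 3: wait = 16
Sum of waiting times = 23
Average waiting time = 23/3 = 7.6667

7.6667


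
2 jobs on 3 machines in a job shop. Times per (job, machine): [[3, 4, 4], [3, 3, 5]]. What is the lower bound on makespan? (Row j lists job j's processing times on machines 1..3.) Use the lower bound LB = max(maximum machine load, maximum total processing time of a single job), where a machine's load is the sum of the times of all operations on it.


Machine loads:
  Machine 1: 3 + 3 = 6
  Machine 2: 4 + 3 = 7
  Machine 3: 4 + 5 = 9
Max machine load = 9
Job totals:
  Job 1: 11
  Job 2: 11
Max job total = 11
Lower bound = max(9, 11) = 11

11


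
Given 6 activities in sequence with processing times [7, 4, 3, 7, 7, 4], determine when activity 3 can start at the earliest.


Activity 3 starts after activities 1 through 2 complete.
Predecessor durations: [7, 4]
ES = 7 + 4 = 11

11


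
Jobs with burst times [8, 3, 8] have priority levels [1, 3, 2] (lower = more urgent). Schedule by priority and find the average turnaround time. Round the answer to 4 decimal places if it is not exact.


Sort by priority (ascending = highest first):
Order: [(1, 8), (2, 8), (3, 3)]
Completion times:
  Priority 1, burst=8, C=8
  Priority 2, burst=8, C=16
  Priority 3, burst=3, C=19
Average turnaround = 43/3 = 14.3333

14.3333


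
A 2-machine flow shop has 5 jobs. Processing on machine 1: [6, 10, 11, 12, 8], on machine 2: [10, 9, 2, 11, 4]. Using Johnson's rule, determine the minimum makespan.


Apply Johnson's rule:
  Group 1 (a <= b): [(1, 6, 10)]
  Group 2 (a > b): [(4, 12, 11), (2, 10, 9), (5, 8, 4), (3, 11, 2)]
Optimal job order: [1, 4, 2, 5, 3]
Schedule:
  Job 1: M1 done at 6, M2 done at 16
  Job 4: M1 done at 18, M2 done at 29
  Job 2: M1 done at 28, M2 done at 38
  Job 5: M1 done at 36, M2 done at 42
  Job 3: M1 done at 47, M2 done at 49
Makespan = 49

49


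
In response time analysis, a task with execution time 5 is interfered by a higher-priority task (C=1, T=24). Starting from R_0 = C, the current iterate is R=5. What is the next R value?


R_next = C + ceil(R_prev / T_hp) * C_hp
ceil(5 / 24) = ceil(0.2083) = 1
Interference = 1 * 1 = 1
R_next = 5 + 1 = 6

6


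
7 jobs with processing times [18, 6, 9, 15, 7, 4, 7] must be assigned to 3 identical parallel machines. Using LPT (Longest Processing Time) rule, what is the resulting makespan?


Sort jobs in decreasing order (LPT): [18, 15, 9, 7, 7, 6, 4]
Assign each job to the least loaded machine:
  Machine 1: jobs [18, 4], load = 22
  Machine 2: jobs [15, 7], load = 22
  Machine 3: jobs [9, 7, 6], load = 22
Makespan = max load = 22

22


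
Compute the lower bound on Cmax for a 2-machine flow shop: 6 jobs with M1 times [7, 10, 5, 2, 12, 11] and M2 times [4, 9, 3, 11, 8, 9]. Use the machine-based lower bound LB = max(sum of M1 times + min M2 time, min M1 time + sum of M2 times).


LB1 = sum(M1 times) + min(M2 times) = 47 + 3 = 50
LB2 = min(M1 times) + sum(M2 times) = 2 + 44 = 46
Lower bound = max(LB1, LB2) = max(50, 46) = 50

50


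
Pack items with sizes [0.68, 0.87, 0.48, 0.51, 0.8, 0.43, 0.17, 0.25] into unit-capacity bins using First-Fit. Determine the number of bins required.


Place items sequentially using First-Fit:
  Item 0.68 -> new Bin 1
  Item 0.87 -> new Bin 2
  Item 0.48 -> new Bin 3
  Item 0.51 -> Bin 3 (now 0.99)
  Item 0.8 -> new Bin 4
  Item 0.43 -> new Bin 5
  Item 0.17 -> Bin 1 (now 0.85)
  Item 0.25 -> Bin 5 (now 0.68)
Total bins used = 5

5


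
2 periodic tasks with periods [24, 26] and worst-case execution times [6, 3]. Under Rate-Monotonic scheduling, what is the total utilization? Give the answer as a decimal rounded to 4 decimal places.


Compute individual utilizations (exact fractions):
  Task 1: C/T = 6/24 = 1/4 (approx. 0.25)
  Task 2: C/T = 3/26 (approx. 0.1154)
Total utilization U = 1/4 + 3/26 = 19/52
Rounded to 4 decimal places: U = 0.3654
RM (Liu & Layland) bound for 2 tasks = 0.828427; compare with U = 19/52 (approx. 0.365385)
U <= bound, so schedulable by RM sufficient condition.

0.3654


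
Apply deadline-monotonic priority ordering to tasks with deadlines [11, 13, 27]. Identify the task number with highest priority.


Sort tasks by relative deadline (ascending):
  Task 1: deadline = 11
  Task 2: deadline = 13
  Task 3: deadline = 27
Priority order (highest first): [1, 2, 3]
Highest priority task = 1

1


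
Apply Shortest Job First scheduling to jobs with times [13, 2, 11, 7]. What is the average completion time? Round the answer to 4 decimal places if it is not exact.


SJF order (ascending): [2, 7, 11, 13]
Completion times:
  Job 1: burst=2, C=2
  Job 2: burst=7, C=9
  Job 3: burst=11, C=20
  Job 4: burst=13, C=33
Average completion = 64/4 = 16.0

16.0


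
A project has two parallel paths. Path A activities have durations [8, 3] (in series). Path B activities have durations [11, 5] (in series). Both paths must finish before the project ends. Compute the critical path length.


Path A total = 8 + 3 = 11
Path B total = 11 + 5 = 16
Critical path = longest path = max(11, 16) = 16

16


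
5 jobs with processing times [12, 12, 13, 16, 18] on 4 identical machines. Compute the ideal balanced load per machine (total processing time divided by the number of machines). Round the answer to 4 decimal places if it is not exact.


Total processing time = 12 + 12 + 13 + 16 + 18 = 71
Number of machines = 4
Ideal balanced load = 71 / 4 = 17.75

17.75


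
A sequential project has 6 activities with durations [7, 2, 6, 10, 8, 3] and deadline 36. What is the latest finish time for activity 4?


LF(activity 4) = deadline - sum of successor durations
Successors: activities 5 through 6 with durations [8, 3]
Sum of successor durations = 11
LF = 36 - 11 = 25

25


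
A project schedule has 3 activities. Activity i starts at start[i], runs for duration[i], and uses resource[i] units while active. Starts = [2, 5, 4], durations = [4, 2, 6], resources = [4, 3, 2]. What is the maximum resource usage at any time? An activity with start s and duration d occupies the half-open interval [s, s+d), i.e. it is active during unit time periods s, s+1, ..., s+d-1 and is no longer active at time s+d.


Each activity i is active on [start_i, start_i + duration_i).
Compute total resource usage per time slot:
  t=0: active resources = [], total = 0
  t=1: active resources = [], total = 0
  t=2: active resources = [4], total = 4
  t=3: active resources = [4], total = 4
  t=4: active resources = [4, 2], total = 6
  t=5: active resources = [4, 3, 2], total = 9
  t=6: active resources = [3, 2], total = 5
  t=7: active resources = [2], total = 2
  t=8: active resources = [2], total = 2
  t=9: active resources = [2], total = 2
Peak resource demand = 9

9


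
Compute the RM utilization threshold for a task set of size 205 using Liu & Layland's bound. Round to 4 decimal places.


Compute 2^(1/205) = 1.0033869285
Subtract 1: 1.0033869285 - 1 = 0.0033869285
Multiply by n: 205 * 0.0033869285 = 0.6943203425
Round to 4 dp: 0.6943

0.6943


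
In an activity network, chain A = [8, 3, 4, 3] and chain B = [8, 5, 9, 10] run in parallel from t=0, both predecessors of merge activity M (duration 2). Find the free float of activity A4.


ES(A4) = sum of predecessors on chain A = 15
EF(A4) = ES + duration = 15 + 3 = 18
Successor of A4 is M. ES(M) = max(sum(A), sum(B)) = max(18, 32) = 32
Free float = ES(successor) - EF(current) = 32 - 18 = 14

14


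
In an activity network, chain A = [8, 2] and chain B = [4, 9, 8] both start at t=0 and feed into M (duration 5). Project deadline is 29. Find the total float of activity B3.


Forward pass: ES(B3) = sum of predecessors on chain B = 13
EF = ES + duration = 13 + 8 = 21
Backward pass: LF(M) = deadline = 29; LS(M) = 29 - 5 = 24
LF(B3) = LS(M) - sum(successors on chain B) = 24 - 0 = 24
LS = LF - duration = 24 - 8 = 16
Total float = LS - ES = 16 - 13 = 3

3


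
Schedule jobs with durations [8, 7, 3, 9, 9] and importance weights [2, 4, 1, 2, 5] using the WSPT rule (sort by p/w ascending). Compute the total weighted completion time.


Compute p/w ratios and sort ascending (WSPT): [(7, 4), (9, 5), (3, 1), (8, 2), (9, 2)]
Compute weighted completion times:
  Job (p=7,w=4): C=7, w*C=4*7=28
  Job (p=9,w=5): C=16, w*C=5*16=80
  Job (p=3,w=1): C=19, w*C=1*19=19
  Job (p=8,w=2): C=27, w*C=2*27=54
  Job (p=9,w=2): C=36, w*C=2*36=72
Total weighted completion time = 253

253


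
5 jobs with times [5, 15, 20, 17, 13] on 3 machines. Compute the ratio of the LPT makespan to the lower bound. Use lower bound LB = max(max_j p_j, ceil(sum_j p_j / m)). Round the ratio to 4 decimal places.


LPT order: [20, 17, 15, 13, 5]
Machine loads after assignment: [20, 22, 28]
LPT makespan = 28
Lower bound = max(max_job, ceil(total/3)) = max(20, 24) = 24
Ratio = 28 / 24 = 1.1667

1.1667


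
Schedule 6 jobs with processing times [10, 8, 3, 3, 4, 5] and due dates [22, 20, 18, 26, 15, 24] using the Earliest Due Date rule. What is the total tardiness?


Sort by due date (EDD order): [(4, 15), (3, 18), (8, 20), (10, 22), (5, 24), (3, 26)]
Compute completion times and tardiness:
  Job 1: p=4, d=15, C=4, tardiness=max(0,4-15)=0
  Job 2: p=3, d=18, C=7, tardiness=max(0,7-18)=0
  Job 3: p=8, d=20, C=15, tardiness=max(0,15-20)=0
  Job 4: p=10, d=22, C=25, tardiness=max(0,25-22)=3
  Job 5: p=5, d=24, C=30, tardiness=max(0,30-24)=6
  Job 6: p=3, d=26, C=33, tardiness=max(0,33-26)=7
Total tardiness = 16

16


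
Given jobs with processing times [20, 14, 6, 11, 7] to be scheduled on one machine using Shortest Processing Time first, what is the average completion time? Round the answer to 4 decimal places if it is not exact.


Sort jobs by processing time (SPT order): [6, 7, 11, 14, 20]
Compute completion times sequentially:
  Job 1: processing = 6, completes at 6
  Job 2: processing = 7, completes at 13
  Job 3: processing = 11, completes at 24
  Job 4: processing = 14, completes at 38
  Job 5: processing = 20, completes at 58
Sum of completion times = 139
Average completion time = 139/5 = 27.8

27.8


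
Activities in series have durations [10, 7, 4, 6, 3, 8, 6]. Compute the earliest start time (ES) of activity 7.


Activity 7 starts after activities 1 through 6 complete.
Predecessor durations: [10, 7, 4, 6, 3, 8]
ES = 10 + 7 + 4 + 6 + 3 + 8 = 38

38


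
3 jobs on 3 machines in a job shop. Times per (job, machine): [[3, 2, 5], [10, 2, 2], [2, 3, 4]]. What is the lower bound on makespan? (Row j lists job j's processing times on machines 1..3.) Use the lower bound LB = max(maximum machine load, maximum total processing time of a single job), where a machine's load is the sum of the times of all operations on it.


Machine loads:
  Machine 1: 3 + 10 + 2 = 15
  Machine 2: 2 + 2 + 3 = 7
  Machine 3: 5 + 2 + 4 = 11
Max machine load = 15
Job totals:
  Job 1: 10
  Job 2: 14
  Job 3: 9
Max job total = 14
Lower bound = max(15, 14) = 15

15


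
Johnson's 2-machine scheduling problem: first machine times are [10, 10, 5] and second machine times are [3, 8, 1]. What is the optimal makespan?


Apply Johnson's rule:
  Group 1 (a <= b): []
  Group 2 (a > b): [(2, 10, 8), (1, 10, 3), (3, 5, 1)]
Optimal job order: [2, 1, 3]
Schedule:
  Job 2: M1 done at 10, M2 done at 18
  Job 1: M1 done at 20, M2 done at 23
  Job 3: M1 done at 25, M2 done at 26
Makespan = 26

26


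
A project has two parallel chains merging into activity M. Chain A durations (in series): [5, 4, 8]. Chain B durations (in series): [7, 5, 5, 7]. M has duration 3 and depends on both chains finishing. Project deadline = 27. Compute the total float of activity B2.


Forward pass: ES(B2) = sum of predecessors on chain B = 7
EF = ES + duration = 7 + 5 = 12
Backward pass: LF(M) = deadline = 27; LS(M) = 27 - 3 = 24
LF(B2) = LS(M) - sum(successors on chain B) = 24 - 12 = 12
LS = LF - duration = 12 - 5 = 7
Total float = LS - ES = 7 - 7 = 0

0


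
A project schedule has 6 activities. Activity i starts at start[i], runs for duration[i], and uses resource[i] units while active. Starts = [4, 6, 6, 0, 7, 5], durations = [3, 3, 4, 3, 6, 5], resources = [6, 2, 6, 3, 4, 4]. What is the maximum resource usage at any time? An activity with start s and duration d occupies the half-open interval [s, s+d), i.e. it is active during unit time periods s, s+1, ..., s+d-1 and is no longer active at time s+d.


Each activity i is active on [start_i, start_i + duration_i).
Compute total resource usage per time slot:
  t=0: active resources = [3], total = 3
  t=1: active resources = [3], total = 3
  t=2: active resources = [3], total = 3
  t=3: active resources = [], total = 0
  t=4: active resources = [6], total = 6
  t=5: active resources = [6, 4], total = 10
  t=6: active resources = [6, 2, 6, 4], total = 18
  t=7: active resources = [2, 6, 4, 4], total = 16
  t=8: active resources = [2, 6, 4, 4], total = 16
  t=9: active resources = [6, 4, 4], total = 14
  t=10: active resources = [4], total = 4
  t=11: active resources = [4], total = 4
  t=12: active resources = [4], total = 4
Peak resource demand = 18

18


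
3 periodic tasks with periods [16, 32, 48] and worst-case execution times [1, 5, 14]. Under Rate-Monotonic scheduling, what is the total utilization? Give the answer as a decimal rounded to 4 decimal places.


Compute individual utilizations (exact fractions):
  Task 1: C/T = 1/16 (approx. 0.0625)
  Task 2: C/T = 5/32 (approx. 0.1563)
  Task 3: C/T = 14/48 = 7/24 (approx. 0.2917)
Total utilization U = 1/16 + 5/32 + 7/24 = 49/96
Rounded to 4 decimal places: U = 0.5104
RM (Liu & Layland) bound for 3 tasks = 0.779763; compare with U = 49/96 (approx. 0.510417)
U <= bound, so schedulable by RM sufficient condition.

0.5104


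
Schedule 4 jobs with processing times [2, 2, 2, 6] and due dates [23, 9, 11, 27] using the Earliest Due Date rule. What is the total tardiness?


Sort by due date (EDD order): [(2, 9), (2, 11), (2, 23), (6, 27)]
Compute completion times and tardiness:
  Job 1: p=2, d=9, C=2, tardiness=max(0,2-9)=0
  Job 2: p=2, d=11, C=4, tardiness=max(0,4-11)=0
  Job 3: p=2, d=23, C=6, tardiness=max(0,6-23)=0
  Job 4: p=6, d=27, C=12, tardiness=max(0,12-27)=0
Total tardiness = 0

0


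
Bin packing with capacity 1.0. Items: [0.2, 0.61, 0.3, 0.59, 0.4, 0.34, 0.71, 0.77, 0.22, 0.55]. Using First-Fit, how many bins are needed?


Place items sequentially using First-Fit:
  Item 0.2 -> new Bin 1
  Item 0.61 -> Bin 1 (now 0.81)
  Item 0.3 -> new Bin 2
  Item 0.59 -> Bin 2 (now 0.89)
  Item 0.4 -> new Bin 3
  Item 0.34 -> Bin 3 (now 0.74)
  Item 0.71 -> new Bin 4
  Item 0.77 -> new Bin 5
  Item 0.22 -> Bin 3 (now 0.96)
  Item 0.55 -> new Bin 6
Total bins used = 6

6


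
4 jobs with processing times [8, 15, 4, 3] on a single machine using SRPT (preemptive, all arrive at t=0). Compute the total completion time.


Since all jobs arrive at t=0, SRPT equals SPT ordering.
SPT order: [3, 4, 8, 15]
Completion times:
  Job 1: p=3, C=3
  Job 2: p=4, C=7
  Job 3: p=8, C=15
  Job 4: p=15, C=30
Total completion time = 3 + 7 + 15 + 30 = 55

55


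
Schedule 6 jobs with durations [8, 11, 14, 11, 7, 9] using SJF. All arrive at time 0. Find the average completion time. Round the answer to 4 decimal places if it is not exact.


SJF order (ascending): [7, 8, 9, 11, 11, 14]
Completion times:
  Job 1: burst=7, C=7
  Job 2: burst=8, C=15
  Job 3: burst=9, C=24
  Job 4: burst=11, C=35
  Job 5: burst=11, C=46
  Job 6: burst=14, C=60
Average completion = 187/6 = 31.1667

31.1667


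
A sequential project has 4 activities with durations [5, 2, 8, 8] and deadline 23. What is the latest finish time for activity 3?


LF(activity 3) = deadline - sum of successor durations
Successors: activities 4 through 4 with durations [8]
Sum of successor durations = 8
LF = 23 - 8 = 15

15


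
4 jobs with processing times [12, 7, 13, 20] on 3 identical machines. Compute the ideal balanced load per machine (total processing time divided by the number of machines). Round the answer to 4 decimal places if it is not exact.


Total processing time = 12 + 7 + 13 + 20 = 52
Number of machines = 3
Ideal balanced load = 52 / 3 = 17.3333

17.3333


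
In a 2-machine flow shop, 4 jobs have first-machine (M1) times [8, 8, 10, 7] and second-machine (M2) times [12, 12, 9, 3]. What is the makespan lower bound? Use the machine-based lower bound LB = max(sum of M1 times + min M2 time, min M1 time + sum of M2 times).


LB1 = sum(M1 times) + min(M2 times) = 33 + 3 = 36
LB2 = min(M1 times) + sum(M2 times) = 7 + 36 = 43
Lower bound = max(LB1, LB2) = max(36, 43) = 43

43


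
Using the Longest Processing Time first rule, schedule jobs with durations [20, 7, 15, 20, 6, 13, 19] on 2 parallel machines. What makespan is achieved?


Sort jobs in decreasing order (LPT): [20, 20, 19, 15, 13, 7, 6]
Assign each job to the least loaded machine:
  Machine 1: jobs [20, 19, 7, 6], load = 52
  Machine 2: jobs [20, 15, 13], load = 48
Makespan = max load = 52

52


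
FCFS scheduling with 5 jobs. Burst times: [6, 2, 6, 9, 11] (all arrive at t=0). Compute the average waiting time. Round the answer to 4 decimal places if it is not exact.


FCFS order (as given): [6, 2, 6, 9, 11]
Waiting times:
  Job 1: wait = 0
  Job 2: wait = 6
  Job 3: wait = 8
  Job 4: wait = 14
  Job 5: wait = 23
Sum of waiting times = 51
Average waiting time = 51/5 = 10.2

10.2


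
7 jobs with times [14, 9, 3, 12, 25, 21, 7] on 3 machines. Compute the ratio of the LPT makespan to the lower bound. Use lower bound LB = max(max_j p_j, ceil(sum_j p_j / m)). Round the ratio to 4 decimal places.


LPT order: [25, 21, 14, 12, 9, 7, 3]
Machine loads after assignment: [32, 30, 29]
LPT makespan = 32
Lower bound = max(max_job, ceil(total/3)) = max(25, 31) = 31
Ratio = 32 / 31 = 1.0323

1.0323


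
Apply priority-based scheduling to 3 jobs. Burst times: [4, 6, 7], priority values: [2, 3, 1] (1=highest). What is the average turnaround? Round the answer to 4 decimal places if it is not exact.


Sort by priority (ascending = highest first):
Order: [(1, 7), (2, 4), (3, 6)]
Completion times:
  Priority 1, burst=7, C=7
  Priority 2, burst=4, C=11
  Priority 3, burst=6, C=17
Average turnaround = 35/3 = 11.6667

11.6667


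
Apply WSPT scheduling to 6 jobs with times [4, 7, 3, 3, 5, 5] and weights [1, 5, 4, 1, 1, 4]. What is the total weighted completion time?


Compute p/w ratios and sort ascending (WSPT): [(3, 4), (5, 4), (7, 5), (3, 1), (4, 1), (5, 1)]
Compute weighted completion times:
  Job (p=3,w=4): C=3, w*C=4*3=12
  Job (p=5,w=4): C=8, w*C=4*8=32
  Job (p=7,w=5): C=15, w*C=5*15=75
  Job (p=3,w=1): C=18, w*C=1*18=18
  Job (p=4,w=1): C=22, w*C=1*22=22
  Job (p=5,w=1): C=27, w*C=1*27=27
Total weighted completion time = 186

186


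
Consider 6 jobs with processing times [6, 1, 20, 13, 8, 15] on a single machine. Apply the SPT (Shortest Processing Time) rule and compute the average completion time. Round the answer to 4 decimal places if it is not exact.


Sort jobs by processing time (SPT order): [1, 6, 8, 13, 15, 20]
Compute completion times sequentially:
  Job 1: processing = 1, completes at 1
  Job 2: processing = 6, completes at 7
  Job 3: processing = 8, completes at 15
  Job 4: processing = 13, completes at 28
  Job 5: processing = 15, completes at 43
  Job 6: processing = 20, completes at 63
Sum of completion times = 157
Average completion time = 157/6 = 26.1667

26.1667


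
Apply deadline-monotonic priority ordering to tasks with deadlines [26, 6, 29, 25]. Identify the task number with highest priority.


Sort tasks by relative deadline (ascending):
  Task 2: deadline = 6
  Task 4: deadline = 25
  Task 1: deadline = 26
  Task 3: deadline = 29
Priority order (highest first): [2, 4, 1, 3]
Highest priority task = 2

2


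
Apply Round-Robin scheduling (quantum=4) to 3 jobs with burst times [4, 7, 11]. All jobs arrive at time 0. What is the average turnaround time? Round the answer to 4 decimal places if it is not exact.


Time quantum = 4
Execution trace:
  J1 runs 4 units, time = 4
  J2 runs 4 units, time = 8
  J3 runs 4 units, time = 12
  J2 runs 3 units, time = 15
  J3 runs 4 units, time = 19
  J3 runs 3 units, time = 22
Finish times: [4, 15, 22]
Average turnaround = 41/3 = 13.6667

13.6667


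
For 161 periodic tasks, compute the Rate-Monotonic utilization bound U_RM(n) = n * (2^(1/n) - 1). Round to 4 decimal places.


Compute 2^(1/161) = 1.0043145429
Subtract 1: 1.0043145429 - 1 = 0.0043145429
Multiply by n: 161 * 0.0043145429 = 0.6946414069
Round to 4 dp: 0.6946

0.6946


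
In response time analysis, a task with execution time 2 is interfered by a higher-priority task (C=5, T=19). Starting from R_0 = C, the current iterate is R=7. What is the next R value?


R_next = C + ceil(R_prev / T_hp) * C_hp
ceil(7 / 19) = ceil(0.3684) = 1
Interference = 1 * 5 = 5
R_next = 2 + 5 = 7
R_next = R_prev, so the iteration has converged (response time = 7).

7


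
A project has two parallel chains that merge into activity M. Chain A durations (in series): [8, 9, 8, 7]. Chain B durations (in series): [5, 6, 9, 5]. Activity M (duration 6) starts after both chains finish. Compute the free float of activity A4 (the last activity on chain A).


ES(A4) = sum of predecessors on chain A = 25
EF(A4) = ES + duration = 25 + 7 = 32
Successor of A4 is M. ES(M) = max(sum(A), sum(B)) = max(32, 25) = 32
Free float = ES(successor) - EF(current) = 32 - 32 = 0

0


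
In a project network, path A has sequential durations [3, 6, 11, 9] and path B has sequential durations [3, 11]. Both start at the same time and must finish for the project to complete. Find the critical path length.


Path A total = 3 + 6 + 11 + 9 = 29
Path B total = 3 + 11 = 14
Critical path = longest path = max(29, 14) = 29

29


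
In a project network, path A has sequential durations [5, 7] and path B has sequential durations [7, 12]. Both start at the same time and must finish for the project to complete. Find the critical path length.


Path A total = 5 + 7 = 12
Path B total = 7 + 12 = 19
Critical path = longest path = max(12, 19) = 19

19
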